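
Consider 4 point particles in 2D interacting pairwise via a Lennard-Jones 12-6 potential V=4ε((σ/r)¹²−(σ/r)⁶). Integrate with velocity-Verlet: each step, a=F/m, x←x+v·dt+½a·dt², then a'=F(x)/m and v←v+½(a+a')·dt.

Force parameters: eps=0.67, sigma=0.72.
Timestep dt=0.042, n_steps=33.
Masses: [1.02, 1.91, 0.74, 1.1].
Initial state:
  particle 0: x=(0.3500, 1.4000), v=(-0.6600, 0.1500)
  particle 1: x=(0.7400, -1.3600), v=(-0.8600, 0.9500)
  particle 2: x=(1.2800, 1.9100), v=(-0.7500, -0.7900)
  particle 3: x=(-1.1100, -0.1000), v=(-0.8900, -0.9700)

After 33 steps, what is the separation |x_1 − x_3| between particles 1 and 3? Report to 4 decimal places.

2.3416

step 0: x0=(0.3500, 1.4000) x1=(0.7400, -1.3600) x2=(1.2800, 1.9100) x3=(-1.1100, -0.1000)
step 1: x0=(0.3232, 1.4068) x1=(0.7039, -1.3201) x2=(1.2473, 1.8761) x3=(-1.1474, -0.1407)
step 2: x0=(0.2984, 1.4146) x1=(0.6677, -1.2802) x2=(1.2116, 1.8408) x3=(-1.1847, -0.1815)
step 3: x0=(0.2761, 1.4236) x1=(0.6316, -1.2403) x2=(1.1726, 1.8039) x3=(-1.2220, -0.2222)
step 4: x0=(0.2567, 1.4337) x1=(0.5955, -1.2003) x2=(1.1297, 1.7653) x3=(-1.2593, -0.2629)
step 5: x0=(0.2406, 1.4452) x1=(0.5593, -1.1604) x2=(1.0820, 1.7249) x3=(-1.2966, -0.3036)
step 6: x0=(0.2282, 1.4578) x1=(0.5231, -1.1205) x2=(1.0293, 1.6829) x3=(-1.3338, -0.3444)
step 7: x0=(0.2179, 1.4710) x1=(0.4869, -1.0805) x2=(0.9737, 1.6400) x3=(-1.3710, -0.3851)
step 8: x0=(0.2011, 1.4828) x1=(0.4507, -1.0406) x2=(0.9271, 1.5991) x3=(-1.4082, -0.4258)
step 9: x0=(0.1591, 1.4905) x1=(0.4145, -1.0006) x2=(0.9152, 1.5638) x3=(-1.4453, -0.4666)
step 10: x0=(0.1052, 1.4971) x1=(0.3783, -0.9606) x2=(0.9196, 1.5301) x3=(-1.4824, -0.5073)
step 11: x0=(0.0521, 1.5036) x1=(0.3420, -0.9206) x2=(0.9229, 1.4963) x3=(-1.5195, -0.5481)
step 12: x0=(0.0027, 1.5102) x1=(0.3057, -0.8806) x2=(0.9212, 1.4625) x3=(-1.5565, -0.5888)
step 13: x0=(-0.0429, 1.5165) x1=(0.2694, -0.8406) x2=(0.9143, 1.4290) x3=(-1.5934, -0.6296)
step 14: x0=(-0.0853, 1.5225) x1=(0.2331, -0.8005) x2=(0.9028, 1.3959) x3=(-1.6304, -0.6703)
step 15: x0=(-0.1248, 1.5281) x1=(0.1967, -0.7605) x2=(0.8874, 1.3633) x3=(-1.6672, -0.7111)
step 16: x0=(-0.1619, 1.5333) x1=(0.1604, -0.7204) x2=(0.8687, 1.3312) x3=(-1.7041, -0.7518)
step 17: x0=(-0.1969, 1.5381) x1=(0.1240, -0.6803) x2=(0.8470, 1.2997) x3=(-1.7408, -0.7926)
step 18: x0=(-0.2299, 1.5425) x1=(0.0875, -0.6403) x2=(0.8227, 1.2687) x3=(-1.7776, -0.8333)
step 19: x0=(-0.2612, 1.5463) x1=(0.0511, -0.6001) x2=(0.7960, 1.2384) x3=(-1.8142, -0.8741)
step 20: x0=(-0.2910, 1.5497) x1=(0.0146, -0.5600) x2=(0.7670, 1.2086) x3=(-1.8509, -0.9148)
step 21: x0=(-0.3192, 1.5526) x1=(-0.0219, -0.5199) x2=(0.7360, 1.1794) x3=(-1.8875, -0.9555)
step 22: x0=(-0.3460, 1.5550) x1=(-0.0584, -0.4797) x2=(0.7030, 1.1509) x3=(-1.9240, -0.9962)
step 23: x0=(-0.3714, 1.5568) x1=(-0.0949, -0.4394) x2=(0.6680, 1.1230) x3=(-1.9606, -1.0369)
step 24: x0=(-0.3955, 1.5580) x1=(-0.1314, -0.3992) x2=(0.6311, 1.0958) x3=(-1.9971, -1.0776)
step 25: x0=(-0.4182, 1.5585) x1=(-0.1679, -0.3588) x2=(0.5924, 1.0693) x3=(-2.0335, -1.1183)
step 26: x0=(-0.4396, 1.5584) x1=(-0.2043, -0.3184) x2=(0.5517, 1.0435) x3=(-2.0700, -1.1589)
step 27: x0=(-0.4596, 1.5576) x1=(-0.2408, -0.2779) x2=(0.5090, 1.0185) x3=(-2.1064, -1.1996)
step 28: x0=(-0.4783, 1.5559) x1=(-0.2772, -0.2373) x2=(0.4643, 0.9943) x3=(-2.1428, -1.2402)
step 29: x0=(-0.4954, 1.5533) x1=(-0.3135, -0.1965) x2=(0.4173, 0.9709) x3=(-2.1792, -1.2809)
step 30: x0=(-0.5110, 1.5496) x1=(-0.3498, -0.1555) x2=(0.3679, 0.9485) x3=(-2.2155, -1.3215)
step 31: x0=(-0.5250, 1.5447) x1=(-0.3859, -0.1142) x2=(0.3158, 0.9270) x3=(-2.2519, -1.3621)
step 32: x0=(-0.5371, 1.5383) x1=(-0.4218, -0.0725) x2=(0.2607, 0.9065) x3=(-2.2882, -1.4027)
step 33: x0=(-0.5472, 1.5302) x1=(-0.4573, -0.0303) x2=(0.2019, 0.8870) x3=(-2.3245, -1.4433)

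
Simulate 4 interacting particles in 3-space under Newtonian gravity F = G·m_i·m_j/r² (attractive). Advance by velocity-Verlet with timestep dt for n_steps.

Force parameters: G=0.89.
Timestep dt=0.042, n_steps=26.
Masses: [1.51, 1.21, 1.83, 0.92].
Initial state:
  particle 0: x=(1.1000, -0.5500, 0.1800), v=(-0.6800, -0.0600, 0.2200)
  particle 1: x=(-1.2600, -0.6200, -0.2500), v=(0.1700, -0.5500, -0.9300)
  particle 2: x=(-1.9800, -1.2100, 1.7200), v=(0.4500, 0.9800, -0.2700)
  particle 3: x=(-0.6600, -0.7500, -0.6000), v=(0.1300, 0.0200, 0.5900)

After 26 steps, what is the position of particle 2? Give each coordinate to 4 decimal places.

(-1.3152, -0.1335, 1.1730)

step 0: x0=(1.1000, -0.5500, 0.1800) x1=(-1.2600, -0.6200, -0.2500) x2=(-1.9800, -1.2100, 1.7200) x3=(-0.6600, -0.7500, -0.6000)
step 1: x0=(1.0710, -0.5526, 0.1892) x1=(-1.2515, -0.6434, -0.2895) x2=(-1.9609, -1.1688, 1.7084) x3=(-0.6560, -0.7488, -0.5740)
step 2: x0=(1.0411, -0.5552, 0.1982) x1=(-1.2400, -0.6675, -0.3297) x2=(-1.9414, -1.1273, 1.6961) x3=(-0.6553, -0.7469, -0.5455)
step 3: x0=(1.0102, -0.5580, 0.2072) x1=(-1.2248, -0.6922, -0.3705) x2=(-1.9215, -1.0858, 1.6832) x3=(-0.6587, -0.7445, -0.5148)
step 4: x0=(0.9784, -0.5609, 0.2160) x1=(-1.2053, -0.7173, -0.4117) x2=(-1.9011, -1.0441, 1.6696) x3=(-0.6670, -0.7415, -0.4821)
step 5: x0=(0.9456, -0.5639, 0.2246) x1=(-1.1807, -0.7426, -0.4528) x2=(-1.8804, -1.0023, 1.6554) x3=(-0.6813, -0.7382, -0.4478)
step 6: x0=(0.9118, -0.5669, 0.2331) x1=(-1.1500, -0.7680, -0.4932) x2=(-1.8592, -0.9604, 1.6405) x3=(-0.7027, -0.7349, -0.4129)
step 7: x0=(0.8769, -0.5702, 0.2413) x1=(-1.1122, -0.7928, -0.5317) x2=(-1.8375, -0.9184, 1.6249) x3=(-0.7326, -0.7323, -0.3789)
step 8: x0=(0.8409, -0.5735, 0.2495) x1=(-1.0664, -0.8164, -0.5664) x2=(-1.8153, -0.8763, 1.6086) x3=(-0.7722, -0.7313, -0.3482)
step 9: x0=(0.8037, -0.5770, 0.2574) x1=(-1.0123, -0.8377, -0.5944) x2=(-1.7927, -0.8342, 1.5916) x3=(-0.8219, -0.7333, -0.3246)
step 10: x0=(0.7654, -0.5806, 0.2651) x1=(-0.9512, -0.8552, -0.6122) x2=(-1.7696, -0.7920, 1.5739) x3=(-0.8798, -0.7400, -0.3124)
step 11: x0=(0.7259, -0.5843, 0.2726) x1=(-0.8868, -0.8679, -0.6172) x2=(-1.7459, -0.7498, 1.5554) x3=(-0.9411, -0.7528, -0.3155)
step 12: x0=(0.6852, -0.5882, 0.2798) x1=(-0.8243, -0.8758, -0.6089) x2=(-1.7217, -0.7076, 1.5361) x3=(-0.9990, -0.7718, -0.3339)
step 13: x0=(0.6432, -0.5922, 0.2868) x1=(-0.7677, -0.8798, -0.5898) x2=(-1.6970, -0.6655, 1.5161) x3=(-1.0482, -0.7956, -0.3645)
step 14: x0=(0.5998, -0.5964, 0.2935) x1=(-0.7186, -0.8812, -0.5634) x2=(-1.6717, -0.6233, 1.4952) x3=(-1.0864, -0.8225, -0.4026)
step 15: x0=(0.5551, -0.6009, 0.2998) x1=(-0.6769, -0.8810, -0.5324) x2=(-1.6458, -0.5813, 1.4734) x3=(-1.1138, -0.8509, -0.4444)
step 16: x0=(0.5089, -0.6055, 0.3057) x1=(-0.6417, -0.8802, -0.4990) x2=(-1.6194, -0.5394, 1.4508) x3=(-1.1313, -0.8797, -0.4870)
step 17: x0=(0.4612, -0.6103, 0.3111) x1=(-0.6118, -0.8790, -0.4643) x2=(-1.5923, -0.4975, 1.4274) x3=(-1.1405, -0.9083, -0.5289)
step 18: x0=(0.4118, -0.6154, 0.3160) x1=(-0.5863, -0.8777, -0.4288) x2=(-1.5646, -0.4559, 1.4030) x3=(-1.1426, -0.9363, -0.5690)
step 19: x0=(0.3606, -0.6208, 0.3202) x1=(-0.5640, -0.8764, -0.3931) x2=(-1.5362, -0.4144, 1.3777) x3=(-1.1387, -0.9634, -0.6068)
step 20: x0=(0.3075, -0.6265, 0.3237) x1=(-0.5443, -0.8751, -0.3571) x2=(-1.5071, -0.3732, 1.3515) x3=(-1.1298, -0.9895, -0.6418)
step 21: x0=(0.2522, -0.6325, 0.3264) x1=(-0.5264, -0.8739, -0.3207) x2=(-1.4772, -0.3323, 1.3244) x3=(-1.1164, -1.0145, -0.6740)
step 22: x0=(0.1947, -0.6390, 0.3280) x1=(-0.5097, -0.8725, -0.2839) x2=(-1.4466, -0.2916, 1.2962) x3=(-1.0994, -1.0384, -0.7031)
step 23: x0=(0.1347, -0.6459, 0.3284) x1=(-0.4936, -0.8708, -0.2462) x2=(-1.4152, -0.2514, 1.2671) x3=(-1.0790, -1.0611, -0.7293)
step 24: x0=(0.0718, -0.6534, 0.3273) x1=(-0.4774, -0.8686, -0.2074) x2=(-1.3828, -0.2116, 1.2368) x3=(-1.0558, -1.0826, -0.7524)
step 25: x0=(0.0058, -0.6616, 0.3243) x1=(-0.4606, -0.8657, -0.1668) x2=(-1.3495, -0.1723, 1.2055) x3=(-1.0301, -1.1029, -0.7725)
step 26: x0=(-0.0640, -0.6708, 0.3188) x1=(-0.4425, -0.8616, -0.1235) x2=(-1.3152, -0.1335, 1.1730) x3=(-1.0022, -1.1220, -0.7897)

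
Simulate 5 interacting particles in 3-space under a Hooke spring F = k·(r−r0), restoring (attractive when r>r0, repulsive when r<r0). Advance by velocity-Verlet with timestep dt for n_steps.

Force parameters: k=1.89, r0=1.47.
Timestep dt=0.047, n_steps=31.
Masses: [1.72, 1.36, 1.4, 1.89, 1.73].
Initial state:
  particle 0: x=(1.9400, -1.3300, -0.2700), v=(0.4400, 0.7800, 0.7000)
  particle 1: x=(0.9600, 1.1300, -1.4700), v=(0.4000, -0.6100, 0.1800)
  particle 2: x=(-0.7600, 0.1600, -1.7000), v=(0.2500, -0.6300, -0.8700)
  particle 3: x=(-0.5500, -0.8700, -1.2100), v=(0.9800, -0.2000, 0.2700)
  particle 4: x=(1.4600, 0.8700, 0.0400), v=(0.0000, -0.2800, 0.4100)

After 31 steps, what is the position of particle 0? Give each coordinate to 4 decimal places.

(1.0341, 1.0418, -0.3971)

step 0: x0=(1.9400, -1.3300, -0.2700) x1=(0.9600, 1.1300, -1.4700) x2=(-0.7600, 0.1600, -1.7000) x3=(-0.5500, -0.8700, -1.2100) x4=(1.4600, 0.8700, 0.0400)
step 1: x0=(1.9566, -1.2896, -0.2392) x1=(0.9780, 1.0978, -1.4604) x2=(-0.7437, 0.1304, -1.7385) x3=(-0.5008, -0.8781, -1.1961) x4=(1.4576, 0.8545, 0.0572)
step 2: x0=(1.9653, -1.2423, -0.2127) x1=(0.9943, 1.0586, -1.4484) x2=(-0.7185, 0.1011, -1.7720) x3=(-0.4456, -0.8834, -1.1799) x4=(1.4506, 0.8343, 0.0702)
step 3: x0=(1.9663, -1.1885, -0.1906) x1=(1.0090, 1.0130, -1.4342) x2=(-0.6843, 0.0720, -1.8003) x3=(-0.3846, -0.8861, -1.1612) x4=(1.4390, 0.8097, 0.0789)
step 4: x0=(1.9597, -1.1288, -0.1728) x1=(1.0222, 0.9613, -1.4178) x2=(-0.6415, 0.0433, -1.8233) x3=(-0.3182, -0.8863, -1.1403) x4=(1.4231, 0.7808, 0.0836)
step 5: x0=(1.9460, -1.0638, -0.1594) x1=(1.0340, 0.9040, -1.3995) x2=(-0.5904, 0.0151, -1.8409) x3=(-0.2467, -0.8839, -1.1172) x4=(1.4031, 0.7481, 0.0842)
step 6: x0=(1.9258, -0.9943, -0.1502) x1=(1.0445, 0.8418, -1.3795) x2=(-0.5313, -0.0127, -1.8531) x3=(-0.1706, -0.8793, -1.0919) x4=(1.3792, 0.7118, 0.0810)
step 7: x0=(1.8994, -0.9209, -0.1451) x1=(1.0539, 0.7752, -1.3580) x2=(-0.4649, -0.0398, -1.8602) x3=(-0.0905, -0.8725, -1.0646) x4=(1.3519, 0.6723, 0.0743)
step 8: x0=(1.8676, -0.8444, -0.1438) x1=(1.0625, 0.7049, -1.3352) x2=(-0.3918, -0.0664, -1.8621) x3=(-0.0068, -0.8639, -1.0355) x4=(1.3213, 0.6301, 0.0642)
step 9: x0=(1.8310, -0.7656, -0.1460) x1=(1.0703, 0.6318, -1.3114) x2=(-0.3125, -0.0924, -1.8591) x3=(0.0799, -0.8536, -1.0047) x4=(1.2879, 0.5855, 0.0512)
step 10: x0=(1.7904, -0.6852, -0.1515) x1=(1.0776, 0.5564, -1.2870) x2=(-0.2280, -0.1177, -1.8516) x3=(0.1690, -0.8420, -0.9724) x4=(1.2519, 0.5392, 0.0355)
step 11: x0=(1.7466, -0.6039, -0.1599) x1=(1.0847, 0.4796, -1.2624) x2=(-0.1389, -0.1424, -1.8400) x3=(0.2600, -0.8294, -0.9388) x4=(1.2136, 0.4915, 0.0178)
step 12: x0=(1.7004, -0.5224, -0.1707) x1=(1.0917, 0.4021, -1.2378) x2=(-0.0460, -0.1665, -1.8247) x3=(0.3521, -0.8162, -0.9042) x4=(1.1734, 0.4430, -0.0017)
step 13: x0=(1.6527, -0.4413, -0.1834) x1=(1.0989, 0.3245, -1.2137) x2=(0.0497, -0.1900, -1.8062) x3=(0.4449, -0.8029, -0.8686) x4=(1.1314, 0.3943, -0.0224)
step 14: x0=(1.6043, -0.3609, -0.1975) x1=(1.1067, 0.2475, -1.1905) x2=(0.1476, -0.2129, -1.7851) x3=(0.5379, -0.7900, -0.8324) x4=(1.0879, 0.3459, -0.0439)
step 15: x0=(1.5561, -0.2817, -0.2125) x1=(1.1151, 0.1716, -1.1686) x2=(0.2467, -0.2354, -1.7621) x3=(0.6305, -0.7778, -0.7956) x4=(1.0429, 0.2983, -0.0655)
step 16: x0=(1.5089, -0.2037, -0.2279) x1=(1.1244, 0.0972, -1.1484) x2=(0.3464, -0.2574, -1.7379) x3=(0.7226, -0.7670, -0.7585) x4=(0.9964, 0.2518, -0.0869)
step 17: x0=(1.4635, -0.1268, -0.2432) x1=(1.1350, 0.0246, -1.1302) x2=(0.4461, -0.2792, -1.7131) x3=(0.8137, -0.7582, -0.7210) x4=(0.9482, 0.2068, -0.1074)
step 18: x0=(1.4204, -0.0506, -0.2579) x1=(1.1469, -0.0461, -1.1145) x2=(0.5452, -0.3008, -1.6885) x3=(0.9040, -0.7518, -0.6833) x4=(0.8980, 0.1636, -0.1268)
step 19: x0=(1.3800, 0.0256, -0.2717) x1=(1.1604, -0.1149, -1.1015) x2=(0.6431, -0.3223, -1.6648) x3=(0.9936, -0.7483, -0.6453) x4=(0.8456, 0.1221, -0.1447)
step 20: x0=(1.3425, 0.1026, -0.2844) x1=(1.1757, -0.1822, -1.0911) x2=(0.7398, -0.3437, -1.6426) x3=(1.0827, -0.7480, -0.6068) x4=(0.7905, 0.0820, -0.1608)
step 21: x0=(1.3076, 0.1813, -0.2960) x1=(1.1927, -0.2483, -1.0833) x2=(0.8349, -0.3652, -1.6225) x3=(1.1718, -0.7512, -0.5676) x4=(0.7326, 0.0431, -0.1752)
step 22: x0=(1.2751, 0.2622, -0.3066) x1=(1.2115, -0.3135, -1.0777) x2=(0.9285, -0.3868, -1.6049) x3=(1.2614, -0.7576, -0.5273) x4=(0.6717, 0.0048, -0.1879)
step 23: x0=(1.2445, 0.3456, -0.3164) x1=(1.2319, -0.3781, -1.0738) x2=(1.0206, -0.4084, -1.5903) x3=(1.3518, -0.7669, -0.4856) x4=(0.6080, -0.0331, -0.1992)
step 24: x0=(1.2152, 0.4314, -0.3256) x1=(1.2535, -0.4426, -1.0709) x2=(1.1115, -0.4299, -1.5787) x3=(1.4433, -0.7786, -0.4424) x4=(0.5418, -0.0711, -0.2095)
step 25: x0=(1.1870, 0.5191, -0.3346) x1=(1.2759, -0.5071, -1.0685) x2=(1.2013, -0.4509, -1.5703) x3=(1.5360, -0.7920, -0.3975) x4=(0.4734, -0.1093, -0.2190)
step 26: x0=(1.1596, 0.6081, -0.3436) x1=(1.2985, -0.5719, -1.0659) x2=(1.2905, -0.4712, -1.5646) x3=(1.6297, -0.8067, -0.3509) x4=(0.4035, -0.1479, -0.2281)
step 27: x0=(1.1330, 0.6977, -0.3529) x1=(1.3207, -0.6372, -1.0626) x2=(1.3792, -0.4904, -1.5615) x3=(1.7243, -0.8218, -0.3028) x4=(0.3326, -0.1870, -0.2371)
step 28: x0=(1.1070, 0.7869, -0.3628) x1=(1.3420, -0.7028, -1.0582) x2=(1.4675, -0.5081, -1.5604) x3=(1.8192, -0.8370, -0.2533) x4=(0.2617, -0.2268, -0.2464)
step 29: x0=(1.0817, 0.8746, -0.3734) x1=(1.3619, -0.7687, -1.0524) x2=(1.5556, -0.5239, -1.5605) x3=(1.9141, -0.8515, -0.2026) x4=(0.1914, -0.2670, -0.2562)
step 30: x0=(1.0574, 0.9600, -0.3848) x1=(1.3798, -0.8346, -1.0451) x2=(1.6432, -0.5375, -1.5613) x3=(2.0084, -0.8650, -0.1512) x4=(0.1227, -0.3078, -0.2667)
step 31: x0=(1.0341, 1.0418, -0.3971) x1=(1.3957, -0.9002, -1.0361) x2=(1.7301, -0.5486, -1.5620) x3=(2.1015, -0.8770, -0.0994) x4=(0.0566, -0.3489, -0.2781)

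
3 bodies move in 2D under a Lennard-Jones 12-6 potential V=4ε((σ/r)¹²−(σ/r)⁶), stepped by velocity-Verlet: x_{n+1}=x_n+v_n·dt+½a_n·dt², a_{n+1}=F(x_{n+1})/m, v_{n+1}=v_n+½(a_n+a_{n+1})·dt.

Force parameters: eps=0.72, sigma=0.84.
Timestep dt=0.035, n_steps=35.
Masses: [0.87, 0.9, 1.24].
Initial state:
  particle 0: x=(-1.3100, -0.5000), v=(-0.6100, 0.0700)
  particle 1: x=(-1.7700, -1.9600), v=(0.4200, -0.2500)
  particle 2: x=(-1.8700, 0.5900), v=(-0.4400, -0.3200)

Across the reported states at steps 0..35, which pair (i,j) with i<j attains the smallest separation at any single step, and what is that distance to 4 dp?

step 0: x0=(-1.3100, -0.5000) x1=(-1.7700, -1.9600) x2=(-1.8700, 0.5900)
step 1: x0=(-1.3318, -0.4970) x1=(-1.7552, -1.9686) x2=(-1.8851, 0.5783)
step 2: x0=(-1.3545, -0.4929) x1=(-1.7404, -1.9767) x2=(-1.8997, 0.5655)
step 3: x0=(-1.3782, -0.4874) x1=(-1.7254, -1.9845) x2=(-1.9137, 0.5515)
step 4: x0=(-1.4029, -0.4805) x1=(-1.7104, -1.9919) x2=(-1.9270, 0.5362)
step 5: x0=(-1.4287, -0.4720) x1=(-1.6952, -1.9989) x2=(-1.9395, 0.5194)
step 6: x0=(-1.4558, -0.4616) x1=(-1.6800, -2.0055) x2=(-1.9513, 0.5011)
step 7: x0=(-1.4842, -0.4490) x1=(-1.6648, -2.0118) x2=(-1.9621, 0.4810)
step 8: x0=(-1.5139, -0.4343) x1=(-1.6495, -2.0177) x2=(-1.9721, 0.4591)
step 9: x0=(-1.5449, -0.4175) x1=(-1.6342, -2.0233) x2=(-1.9812, 0.4356)
step 10: x0=(-1.5763, -0.4001) x1=(-1.6189, -2.0286) x2=(-1.9899, 0.4114)
step 11: x0=(-1.6061, -0.3863) x1=(-1.6036, -2.0337) x2=(-1.9999, 0.3896)
step 12: x0=(-1.6295, -0.3853) x1=(-1.5883, -2.0384) x2=(-2.0143, 0.3765)
step 13: x0=(-1.6433, -0.4035) x1=(-1.5730, -2.0430) x2=(-2.0354, 0.3767)
step 14: x0=(-1.6513, -0.4334) x1=(-1.5577, -2.0472) x2=(-2.0606, 0.3850)
step 15: x0=(-1.6579, -0.4665) x1=(-1.5424, -2.0512) x2=(-2.0867, 0.3952)
step 16: x0=(-1.6651, -0.4987) x1=(-1.5272, -2.0549) x2=(-2.1125, 0.4046)
step 17: x0=(-1.6734, -0.5289) x1=(-1.5120, -2.0581) x2=(-2.1374, 0.4124)
step 18: x0=(-1.6829, -0.5569) x1=(-1.4968, -2.0610) x2=(-2.1615, 0.4183)
step 19: x0=(-1.6936, -0.5829) x1=(-1.4817, -2.0635) x2=(-2.1846, 0.4225)
step 20: x0=(-1.7053, -0.6070) x1=(-1.4666, -2.0655) x2=(-2.2070, 0.4251)
step 21: x0=(-1.7179, -0.6297) x1=(-1.4517, -2.0670) x2=(-2.2288, 0.4262)
step 22: x0=(-1.7313, -0.6511) x1=(-1.4368, -2.0680) x2=(-2.2498, 0.4261)
step 23: x0=(-1.7454, -0.6714) x1=(-1.4221, -2.0684) x2=(-2.2704, 0.4248)
step 24: x0=(-1.7601, -0.6907) x1=(-1.4074, -2.0682) x2=(-2.2904, 0.4224)
step 25: x0=(-1.7753, -0.7093) x1=(-1.3930, -2.0673) x2=(-2.3099, 0.4190)
step 26: x0=(-1.7910, -0.7272) x1=(-1.3788, -2.0658) x2=(-2.3290, 0.4146)
step 27: x0=(-1.8070, -0.7446) x1=(-1.3647, -2.0636) x2=(-2.3476, 0.4094)
step 28: x0=(-1.8234, -0.7615) x1=(-1.3509, -2.0607) x2=(-2.3659, 0.4033)
step 29: x0=(-1.8399, -0.7780) x1=(-1.3374, -2.0571) x2=(-2.3838, 0.3964)
step 30: x0=(-1.8567, -0.7943) x1=(-1.3241, -2.0527) x2=(-2.4013, 0.3888)
step 31: x0=(-1.8737, -0.8102) x1=(-1.3112, -2.0476) x2=(-2.4185, 0.3804)
step 32: x0=(-1.8907, -0.8260) x1=(-1.2987, -2.0416) x2=(-2.4354, 0.3713)
step 33: x0=(-1.9078, -0.8415) x1=(-1.2865, -2.0349) x2=(-2.4520, 0.3615)
step 34: x0=(-1.9249, -0.8570) x1=(-1.2748, -2.0273) x2=(-2.4682, 0.3510)
step 35: x0=(-1.9419, -0.8724) x1=(-1.2635, -2.0189) x2=(-2.4841, 0.3399)

pair (0,2), distance 0.8535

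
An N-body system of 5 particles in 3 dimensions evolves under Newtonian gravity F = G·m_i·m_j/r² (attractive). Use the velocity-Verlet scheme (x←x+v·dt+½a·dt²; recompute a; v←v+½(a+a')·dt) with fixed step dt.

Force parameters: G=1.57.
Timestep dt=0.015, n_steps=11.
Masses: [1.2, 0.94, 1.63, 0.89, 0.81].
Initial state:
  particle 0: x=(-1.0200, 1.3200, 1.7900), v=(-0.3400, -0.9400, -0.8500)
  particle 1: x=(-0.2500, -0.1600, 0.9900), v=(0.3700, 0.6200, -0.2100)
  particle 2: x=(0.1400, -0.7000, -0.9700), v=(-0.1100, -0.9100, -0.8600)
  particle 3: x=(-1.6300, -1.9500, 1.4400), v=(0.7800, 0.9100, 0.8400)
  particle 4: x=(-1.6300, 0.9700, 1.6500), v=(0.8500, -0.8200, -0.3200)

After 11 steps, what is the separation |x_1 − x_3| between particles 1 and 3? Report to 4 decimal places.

2.2570

step 0: x0=(-1.0200, 1.3200, 1.7900) x1=(-0.2500, -0.1600, 0.9900) x2=(0.1400, -0.7000, -0.9700) x3=(-1.6300, -1.9500, 1.4400) x4=(-1.6300, 0.9700, 1.6500)
step 1: x0=(-1.0253, 1.3057, 1.7772) x1=(-0.2445, -0.1507, 0.9868) x2=(0.1383, -0.7136, -0.9828) x3=(-1.6183, -1.9363, 1.4526) x4=(-1.6169, 0.9578, 1.6452)
step 2: x0=(-1.0311, 1.2910, 1.7641) x1=(-0.2391, -0.1413, 0.9836) x2=(0.1366, -0.7272, -0.9955) x3=(-1.6065, -1.9224, 1.4651) x4=(-1.6029, 0.9460, 1.6406)
step 3: x0=(-1.0373, 1.2758, 1.7509) x1=(-0.2339, -0.1318, 0.9804) x2=(0.1348, -0.7408, -1.0081) x3=(-1.5946, -1.9084, 1.4776) x4=(-1.5880, 0.9345, 1.6360)
step 4: x0=(-1.0440, 1.2602, 1.7375) x1=(-0.2288, -0.1223, 0.9772) x2=(0.1330, -0.7543, -1.0205) x3=(-1.5826, -1.8943, 1.4900) x4=(-1.5723, 0.9234, 1.6316)
step 5: x0=(-1.0513, 1.2440, 1.7239) x1=(-0.2238, -0.1127, 0.9739) x2=(0.1311, -0.7678, -1.0328) x3=(-1.5706, -1.8800, 1.5024) x4=(-1.5556, 0.9128, 1.6272)
step 6: x0=(-1.0591, 1.2273, 1.7100) x1=(-0.2190, -0.1030, 0.9706) x2=(0.1292, -0.7812, -1.0450) x3=(-1.5585, -1.8655, 1.5147) x4=(-1.5378, 0.9026, 1.6230)
step 7: x0=(-1.0676, 1.2100, 1.6960) x1=(-0.2143, -0.0932, 0.9673) x2=(0.1272, -0.7946, -1.0570) x3=(-1.5463, -1.8510, 1.5270) x4=(-1.5190, 0.8930, 1.6188)
step 8: x0=(-1.0767, 1.1920, 1.6818) x1=(-0.2098, -0.0834, 0.9640) x2=(0.1252, -0.8079, -1.0689) x3=(-1.5340, -1.8362, 1.5392) x4=(-1.4989, 0.8841, 1.6148)
step 9: x0=(-1.0866, 1.1732, 1.6673) x1=(-0.2055, -0.0735, 0.9608) x2=(0.1231, -0.8213, -1.0807) x3=(-1.5217, -1.8213, 1.5514) x4=(-1.4775, 0.8759, 1.6109)
step 10: x0=(-1.0973, 1.1537, 1.6526) x1=(-0.2013, -0.0636, 0.9575) x2=(0.1210, -0.8345, -1.0923) x3=(-1.5093, -1.8063, 1.5635) x4=(-1.4546, 0.8687, 1.6071)
step 11: x0=(-1.1090, 1.1331, 1.6377) x1=(-0.1973, -0.0535, 0.9542) x2=(0.1188, -0.8477, -1.1038) x3=(-1.4969, -1.7911, 1.5755) x4=(-1.4301, 0.8625, 1.6034)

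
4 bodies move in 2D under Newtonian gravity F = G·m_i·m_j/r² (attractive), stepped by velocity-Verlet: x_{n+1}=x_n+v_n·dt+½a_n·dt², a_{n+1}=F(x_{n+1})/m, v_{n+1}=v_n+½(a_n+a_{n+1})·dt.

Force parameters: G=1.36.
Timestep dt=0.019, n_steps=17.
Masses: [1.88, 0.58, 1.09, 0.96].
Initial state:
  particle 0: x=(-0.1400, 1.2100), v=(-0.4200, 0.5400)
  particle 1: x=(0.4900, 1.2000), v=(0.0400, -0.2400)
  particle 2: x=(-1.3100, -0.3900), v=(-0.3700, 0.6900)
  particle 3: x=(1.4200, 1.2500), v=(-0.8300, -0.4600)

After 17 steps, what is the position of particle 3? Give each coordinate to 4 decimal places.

step 0: x0=(-0.1400, 1.2100) x1=(0.4900, 1.2000) x2=(-1.3100, -0.3900) x3=(1.4200, 1.2500)
step 1: x0=(-0.1476, 1.2202) x1=(0.4898, 1.1954) x2=(-1.3169, -0.3768) x3=(1.4039, 1.2412)
step 2: x0=(-0.1543, 1.2303) x1=(0.4879, 1.1909) x2=(-1.3236, -0.3633) x3=(1.3869, 1.2324)
step 3: x0=(-0.1603, 1.2402) x1=(0.4842, 1.1865) x2=(-1.3301, -0.3496) x3=(1.3692, 1.2236)
step 4: x0=(-0.1654, 1.2499) x1=(0.4789, 1.1823) x2=(-1.3364, -0.3356) x3=(1.3507, 1.2147)
step 5: x0=(-0.1698, 1.2595) x1=(0.4719, 1.1782) x2=(-1.3424, -0.3214) x3=(1.3314, 1.2057)
step 6: x0=(-0.1733, 1.2688) x1=(0.4633, 1.1744) x2=(-1.3482, -0.3069) x3=(1.3112, 1.1968)
step 7: x0=(-0.1760, 1.2780) x1=(0.4531, 1.1709) x2=(-1.3538, -0.2922) x3=(1.2902, 1.1878)
step 8: x0=(-0.1780, 1.2869) x1=(0.4413, 1.1676) x2=(-1.3592, -0.2772) x3=(1.2683, 1.1788)
step 9: x0=(-0.1790, 1.2955) x1=(0.4277, 1.1648) x2=(-1.3643, -0.2620) x3=(1.2455, 1.1698)
step 10: x0=(-0.1792, 1.3038) x1=(0.4125, 1.1624) x2=(-1.3692, -0.2465) x3=(1.2217, 1.1608)
step 11: x0=(-0.1785, 1.3119) x1=(0.3955, 1.1606) x2=(-1.3739, -0.2308) x3=(1.1970, 1.1519)
step 12: x0=(-0.1769, 1.3195) x1=(0.3766, 1.1593) x2=(-1.3783, -0.2148) x3=(1.1713, 1.1429)
step 13: x0=(-0.1743, 1.3268) x1=(0.3556, 1.1587) x2=(-1.3825, -0.1986) x3=(1.1446, 1.1341)
step 14: x0=(-0.1706, 1.3337) x1=(0.3325, 1.1589) x2=(-1.3864, -0.1821) x3=(1.1169, 1.1252)
step 15: x0=(-0.1658, 1.3401) x1=(0.3070, 1.1601) x2=(-1.3901, -0.1654) x3=(1.0882, 1.1165)
step 16: x0=(-0.1598, 1.3459) x1=(0.2788, 1.1625) x2=(-1.3935, -0.1484) x3=(1.0583, 1.1078)
step 17: x0=(-0.1523, 1.3511) x1=(0.2476, 1.1663) x2=(-1.3966, -0.1311) x3=(1.0273, 1.0993)

(1.0273, 1.0993)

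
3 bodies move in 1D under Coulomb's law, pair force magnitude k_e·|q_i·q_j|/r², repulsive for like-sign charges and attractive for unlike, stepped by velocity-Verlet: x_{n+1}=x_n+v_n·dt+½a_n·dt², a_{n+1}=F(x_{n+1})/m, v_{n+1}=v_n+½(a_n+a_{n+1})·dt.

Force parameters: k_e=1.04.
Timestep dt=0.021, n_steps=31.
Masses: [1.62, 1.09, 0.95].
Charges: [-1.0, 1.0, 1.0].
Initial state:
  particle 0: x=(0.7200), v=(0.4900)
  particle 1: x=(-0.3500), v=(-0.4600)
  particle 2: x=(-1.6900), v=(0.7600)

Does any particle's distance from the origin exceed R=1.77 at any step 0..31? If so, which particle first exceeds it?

no

step 0: x0=(0.7200) x1=(-0.3500) x2=(-1.6900)
step 1: x0=(0.7301) x1=(-0.3594) x2=(-1.6741)
step 2: x0=(0.7400) x1=(-0.3681) x2=(-1.6585)
step 3: x0=(0.7496) x1=(-0.3763) x2=(-1.6430)
step 4: x0=(0.7589) x1=(-0.3839) x2=(-1.6277)
step 5: x0=(0.7679) x1=(-0.3908) x2=(-1.6127)
step 6: x0=(0.7767) x1=(-0.3972) x2=(-1.5979)
step 7: x0=(0.7852) x1=(-0.4030) x2=(-1.5834)
step 8: x0=(0.7935) x1=(-0.4082) x2=(-1.5691)
step 9: x0=(0.8015) x1=(-0.4128) x2=(-1.5551)
step 10: x0=(0.8093) x1=(-0.4167) x2=(-1.5414)
step 11: x0=(0.8168) x1=(-0.4201) x2=(-1.5280)
step 12: x0=(0.8241) x1=(-0.4228) x2=(-1.5149)
step 13: x0=(0.8312) x1=(-0.4250) x2=(-1.5021)
step 14: x0=(0.8380) x1=(-0.4265) x2=(-1.4896)
step 15: x0=(0.8446) x1=(-0.4273) x2=(-1.4775)
step 16: x0=(0.8510) x1=(-0.4275) x2=(-1.4657)
step 17: x0=(0.8572) x1=(-0.4271) x2=(-1.4542)
step 18: x0=(0.8631) x1=(-0.4260) x2=(-1.4432)
step 19: x0=(0.8688) x1=(-0.4243) x2=(-1.4325)
step 20: x0=(0.8743) x1=(-0.4218) x2=(-1.4222)
step 21: x0=(0.8795) x1=(-0.4188) x2=(-1.4123)
step 22: x0=(0.8846) x1=(-0.4150) x2=(-1.4028)
step 23: x0=(0.8894) x1=(-0.4106) x2=(-1.3936)
step 24: x0=(0.8940) x1=(-0.4054) x2=(-1.3849)
step 25: x0=(0.8984) x1=(-0.3996) x2=(-1.3766)
step 26: x0=(0.9025) x1=(-0.3931) x2=(-1.3688)
step 27: x0=(0.9064) x1=(-0.3859) x2=(-1.3613)
step 28: x0=(0.9101) x1=(-0.3780) x2=(-1.3542)
step 29: x0=(0.9136) x1=(-0.3694) x2=(-1.3476)
step 30: x0=(0.9169) x1=(-0.3602) x2=(-1.3413)
step 31: x0=(0.9199) x1=(-0.3502) x2=(-1.3355)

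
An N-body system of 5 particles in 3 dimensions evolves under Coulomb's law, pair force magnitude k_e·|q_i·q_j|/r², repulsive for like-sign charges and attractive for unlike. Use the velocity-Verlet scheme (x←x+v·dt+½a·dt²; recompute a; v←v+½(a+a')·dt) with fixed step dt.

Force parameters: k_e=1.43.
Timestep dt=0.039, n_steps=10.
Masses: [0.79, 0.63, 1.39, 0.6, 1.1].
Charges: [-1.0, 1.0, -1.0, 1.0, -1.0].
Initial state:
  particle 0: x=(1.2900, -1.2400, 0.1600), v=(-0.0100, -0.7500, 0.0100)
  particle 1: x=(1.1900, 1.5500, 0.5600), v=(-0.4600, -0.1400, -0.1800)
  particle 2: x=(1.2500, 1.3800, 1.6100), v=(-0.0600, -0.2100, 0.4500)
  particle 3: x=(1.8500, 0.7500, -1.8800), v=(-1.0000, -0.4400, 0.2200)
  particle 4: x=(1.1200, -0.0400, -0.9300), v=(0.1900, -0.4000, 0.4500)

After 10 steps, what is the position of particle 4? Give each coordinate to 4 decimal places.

step 0: x0=(1.2900, -1.2400, 0.1600) x1=(1.1900, 1.5500, 0.5600) x2=(1.2500, 1.3800, 1.6100) x3=(1.8500, 0.7500, -1.8800) x4=(1.1200, -0.0400, -0.9300)
step 1: x0=(1.2897, -1.2695, 0.1606) x1=(1.1721, 1.5439, 0.5544) x2=(1.2476, 1.3720, 1.6269) x3=(1.8106, 0.7322, -1.8708) x4=(1.1276, -0.0550, -0.9130)
step 2: x0=(1.2895, -1.2994, 0.1615) x1=(1.1542, 1.5365, 0.5516) x2=(1.2452, 1.3645, 1.6427) x3=(1.7702, 0.7129, -1.8603) x4=(1.1356, -0.0686, -0.8970)
step 3: x0=(1.2895, -1.3299, 0.1628) x1=(1.1365, 1.5279, 0.5515) x2=(1.2427, 1.3574, 1.6573) x3=(1.7291, 0.6922, -1.8483) x4=(1.1440, -0.0810, -0.8822)
step 4: x0=(1.2896, -1.3608, 0.1644) x1=(1.1190, 1.5181, 0.5540) x2=(1.2401, 1.3506, 1.6709) x3=(1.6871, 0.6699, -1.8350) x4=(1.1528, -0.0919, -0.8685)
step 5: x0=(1.2899, -1.3922, 0.1663) x1=(1.1017, 1.5070, 0.5590) x2=(1.2373, 1.3443, 1.6833) x3=(1.6444, 0.6461, -1.8201) x4=(1.1620, -0.1015, -0.8560)
step 6: x0=(1.2902, -1.4241, 0.1685) x1=(1.0846, 1.4948, 0.5666) x2=(1.2345, 1.3383, 1.6947) x3=(1.6009, 0.6207, -1.8036) x4=(1.1715, -0.1097, -0.8446)
step 7: x0=(1.2906, -1.4564, 0.1710) x1=(1.0678, 1.4815, 0.5766) x2=(1.2315, 1.3327, 1.7051) x3=(1.5567, 0.5935, -1.7853) x4=(1.1813, -0.1163, -0.8346)
step 8: x0=(1.2911, -1.4893, 0.1738) x1=(1.0514, 1.4671, 0.5891) x2=(1.2284, 1.3275, 1.7144) x3=(1.5118, 0.5645, -1.7652) x4=(1.1914, -0.1215, -0.8258)
step 9: x0=(1.2917, -1.5225, 0.1768) x1=(1.0353, 1.4515, 0.6042) x2=(1.2250, 1.3226, 1.7227) x3=(1.4663, 0.5337, -1.7430) x4=(1.2019, -0.1252, -0.8184)
step 10: x0=(1.2923, -1.5562, 0.1800) x1=(1.0197, 1.4350, 0.6217) x2=(1.2215, 1.3180, 1.7299) x3=(1.4203, 0.5009, -1.7187) x4=(1.2125, -0.1272, -0.8125)

(1.2125, -0.1272, -0.8125)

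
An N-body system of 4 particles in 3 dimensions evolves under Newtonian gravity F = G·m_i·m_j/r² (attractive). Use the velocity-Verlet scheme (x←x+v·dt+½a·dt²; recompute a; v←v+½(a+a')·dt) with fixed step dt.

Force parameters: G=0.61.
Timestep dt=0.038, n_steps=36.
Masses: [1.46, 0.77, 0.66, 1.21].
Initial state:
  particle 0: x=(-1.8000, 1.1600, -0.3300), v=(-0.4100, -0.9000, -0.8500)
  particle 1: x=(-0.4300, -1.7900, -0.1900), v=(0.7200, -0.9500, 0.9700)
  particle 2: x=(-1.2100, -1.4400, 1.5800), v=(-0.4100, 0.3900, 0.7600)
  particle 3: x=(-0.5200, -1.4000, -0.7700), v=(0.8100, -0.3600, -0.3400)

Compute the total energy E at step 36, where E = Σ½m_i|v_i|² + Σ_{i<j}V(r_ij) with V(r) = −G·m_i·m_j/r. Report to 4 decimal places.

1.0663

step 0: x0=(-1.8000, 1.1600, -0.3300) x1=(-0.4300, -1.7900, -0.1900) x2=(-1.2100, -1.4400, 1.5800) x3=(-0.5200, -1.4000, -0.7700)
step 1: x0=(-1.8155, 1.1257, -0.3623) x1=(-0.4028, -1.8254, -0.1540) x2=(-1.2255, -1.4251, 1.6087) x3=(-0.4892, -1.4140, -0.7823)
step 2: x0=(-1.8310, 1.0912, -0.3946) x1=(-0.3760, -1.8597, -0.1193) x2=(-1.2410, -1.4102, 1.6370) x3=(-0.4583, -1.4285, -0.7935)
step 3: x0=(-1.8463, 1.0565, -0.4268) x1=(-0.3494, -1.8930, -0.0860) x2=(-1.2563, -1.3953, 1.6649) x3=(-0.4275, -1.4434, -0.8037)
step 4: x0=(-1.8616, 1.0215, -0.4590) x1=(-0.3231, -1.9253, -0.0538) x2=(-1.2715, -1.3803, 1.6924) x3=(-0.3966, -1.4587, -0.8130)
step 5: x0=(-1.8767, 0.9864, -0.4913) x1=(-0.2970, -1.9569, -0.0226) x2=(-1.2866, -1.3652, 1.7196) x3=(-0.3658, -1.4743, -0.8216)
step 6: x0=(-1.8917, 0.9511, -0.5234) x1=(-0.2712, -1.9876, 0.0077) x2=(-1.3017, -1.3501, 1.7465) x3=(-0.3350, -1.4902, -0.8293)
step 7: x0=(-1.9067, 0.9155, -0.5556) x1=(-0.2455, -2.0177, 0.0370) x2=(-1.3166, -1.3350, 1.7730) x3=(-0.3043, -1.5063, -0.8364)
step 8: x0=(-1.9215, 0.8798, -0.5877) x1=(-0.2200, -2.0470, 0.0656) x2=(-1.3314, -1.3199, 1.7992) x3=(-0.2737, -1.5226, -0.8428)
step 9: x0=(-1.9362, 0.8439, -0.6197) x1=(-0.1946, -2.0758, 0.0934) x2=(-1.3461, -1.3047, 1.8250) x3=(-0.2431, -1.5391, -0.8486)
step 10: x0=(-1.9508, 0.8079, -0.6517) x1=(-0.1694, -2.1040, 0.1205) x2=(-1.3608, -1.2895, 1.8506) x3=(-0.2127, -1.5557, -0.8538)
step 11: x0=(-1.9653, 0.7716, -0.6837) x1=(-0.1444, -2.1317, 0.1469) x2=(-1.3753, -1.2743, 1.8758) x3=(-0.1823, -1.5725, -0.8585)
step 12: x0=(-1.9797, 0.7352, -0.7157) x1=(-0.1195, -2.1588, 0.1727) x2=(-1.3897, -1.2591, 1.9008) x3=(-0.1520, -1.5894, -0.8626)
step 13: x0=(-1.9940, 0.6986, -0.7475) x1=(-0.0947, -2.1854, 0.1978) x2=(-1.4041, -1.2439, 1.9254) x3=(-0.1219, -1.6064, -0.8663)
step 14: x0=(-2.0081, 0.6618, -0.7794) x1=(-0.0700, -2.2116, 0.2224) x2=(-1.4183, -1.2286, 1.9498) x3=(-0.0918, -1.6235, -0.8695)
step 15: x0=(-2.0222, 0.6249, -0.8112) x1=(-0.0455, -2.2373, 0.2464) x2=(-1.4325, -1.2134, 1.9739) x3=(-0.0618, -1.6407, -0.8723)
step 16: x0=(-2.0361, 0.5878, -0.8429) x1=(-0.0211, -2.2626, 0.2698) x2=(-1.4465, -1.1982, 1.9978) x3=(-0.0320, -1.6580, -0.8746)
step 17: x0=(-2.0499, 0.5505, -0.8746) x1=(0.0032, -2.2875, 0.2928) x2=(-1.4605, -1.1830, 2.0214) x3=(-0.0023, -1.6754, -0.8765)
step 18: x0=(-2.0636, 0.5131, -0.9062) x1=(0.0274, -2.3120, 0.3152) x2=(-1.4744, -1.1678, 2.0447) x3=(0.0273, -1.6928, -0.8781)
step 19: x0=(-2.0772, 0.4756, -0.9377) x1=(0.0515, -2.3361, 0.3371) x2=(-1.4882, -1.1526, 2.0678) x3=(0.0568, -1.7103, -0.8792)
step 20: x0=(-2.0907, 0.4379, -0.9692) x1=(0.0754, -2.3598, 0.3586) x2=(-1.5019, -1.1374, 2.0906) x3=(0.0862, -1.7279, -0.8800)
step 21: x0=(-2.1041, 0.4001, -1.0007) x1=(0.0993, -2.3832, 0.3795) x2=(-1.5155, -1.1222, 2.1132) x3=(0.1154, -1.7455, -0.8804)
step 22: x0=(-2.1173, 0.3622, -1.0320) x1=(0.1231, -2.4062, 0.4001) x2=(-1.5291, -1.1070, 2.1356) x3=(0.1446, -1.7632, -0.8805)
step 23: x0=(-2.1304, 0.3241, -1.0633) x1=(0.1468, -2.4289, 0.4201) x2=(-1.5425, -1.0919, 2.1578) x3=(0.1736, -1.7809, -0.8803)
step 24: x0=(-2.1434, 0.2859, -1.0946) x1=(0.1704, -2.4513, 0.4398) x2=(-1.5559, -1.0767, 2.1797) x3=(0.2024, -1.7986, -0.8798)
step 25: x0=(-2.1563, 0.2476, -1.1258) x1=(0.1940, -2.4734, 0.4590) x2=(-1.5693, -1.0616, 2.2014) x3=(0.2312, -1.8164, -0.8789)
step 26: x0=(-2.1691, 0.2091, -1.1569) x1=(0.2174, -2.4951, 0.4778) x2=(-1.5825, -1.0465, 2.2229) x3=(0.2598, -1.8343, -0.8777)
step 27: x0=(-2.1818, 0.1706, -1.1879) x1=(0.2408, -2.5166, 0.4962) x2=(-1.5957, -1.0315, 2.2443) x3=(0.2883, -1.8522, -0.8763)
step 28: x0=(-2.1943, 0.1319, -1.2189) x1=(0.2641, -2.5378, 0.5141) x2=(-1.6088, -1.0164, 2.2654) x3=(0.3167, -1.8701, -0.8746)
step 29: x0=(-2.2068, 0.0932, -1.2498) x1=(0.2873, -2.5587, 0.5317) x2=(-1.6218, -1.0014, 2.2863) x3=(0.3449, -1.8881, -0.8725)
step 30: x0=(-2.2191, 0.0543, -1.2806) x1=(0.3104, -2.5793, 0.5489) x2=(-1.6347, -0.9864, 2.3070) x3=(0.3730, -1.9061, -0.8703)
step 31: x0=(-2.2314, 0.0154, -1.3114) x1=(0.3335, -2.5997, 0.5657) x2=(-1.6476, -0.9715, 2.3276) x3=(0.4010, -1.9241, -0.8677)
step 32: x0=(-2.2435, -0.0237, -1.3421) x1=(0.3565, -2.6198, 0.5821) x2=(-1.6604, -0.9566, 2.3479) x3=(0.4289, -1.9422, -0.8649)
step 33: x0=(-2.2555, -0.0628, -1.3727) x1=(0.3794, -2.6396, 0.5981) x2=(-1.6732, -0.9417, 2.3681) x3=(0.4566, -1.9603, -0.8618)
step 34: x0=(-2.2674, -0.1020, -1.4033) x1=(0.4023, -2.6592, 0.6138) x2=(-1.6859, -0.9268, 2.3881) x3=(0.4843, -1.9784, -0.8585)
step 35: x0=(-2.2792, -0.1413, -1.4338) x1=(0.4251, -2.6786, 0.6290) x2=(-1.6985, -0.9120, 2.4080) x3=(0.5117, -1.9966, -0.8550)
step 36: x0=(-2.2909, -0.1807, -1.4642) x1=(0.4479, -2.6977, 0.6440) x2=(-1.7111, -0.8972, 2.4276) x3=(0.5391, -2.0148, -0.8512)
step 0 velocities: v0=(-0.4100, -0.9000, -0.8500) v1=(0.7200, -0.9500, 0.9700) v2=(-0.4100, 0.3900, 0.7600) v3=(0.8100, -0.3600, -0.3400)
step 0: KE=2.9923, PE=-1.9251, E=1.0672
step 36 velocities: v0=(-0.3063, -1.0375, -0.7996) v1=(0.5981, -0.4999, 0.3877) v2=(-0.3297, 0.3887, 0.5158) v3=(0.7186, -0.4798, 0.1029)
step 36: KE=2.2444, PE=-1.1780, E=1.0663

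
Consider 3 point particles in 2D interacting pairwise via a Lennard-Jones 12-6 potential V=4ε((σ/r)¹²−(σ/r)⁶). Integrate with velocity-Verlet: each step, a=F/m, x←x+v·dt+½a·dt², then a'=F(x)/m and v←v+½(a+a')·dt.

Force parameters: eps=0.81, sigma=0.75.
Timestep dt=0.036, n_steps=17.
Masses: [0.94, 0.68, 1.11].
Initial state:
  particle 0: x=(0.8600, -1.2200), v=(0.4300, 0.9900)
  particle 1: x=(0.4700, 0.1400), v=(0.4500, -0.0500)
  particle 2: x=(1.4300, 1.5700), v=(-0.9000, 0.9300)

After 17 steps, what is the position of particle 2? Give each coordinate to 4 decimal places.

(0.8750, 2.1297)

step 0: x0=(0.8600, -1.2200) x1=(0.4700, 0.1400) x2=(1.4300, 1.5700)
step 1: x0=(0.8754, -1.1842) x1=(0.4863, 0.1380) x2=(1.3976, 1.6034)
step 2: x0=(0.8907, -1.1479) x1=(0.5029, 0.1355) x2=(1.3651, 1.6368)
step 3: x0=(0.9058, -1.1110) x1=(0.5198, 0.1323) x2=(1.3326, 1.6701)
step 4: x0=(0.9208, -1.0735) x1=(0.5370, 0.1283) x2=(1.3000, 1.7033)
step 5: x0=(0.9354, -1.0352) x1=(0.5546, 0.1234) x2=(1.2674, 1.7364)
step 6: x0=(0.9497, -0.9958) x1=(0.5728, 0.1171) x2=(1.2348, 1.7695)
step 7: x0=(0.9636, -0.9552) x1=(0.5916, 0.1092) x2=(1.2022, 1.8025)
step 8: x0=(0.9770, -0.9130) x1=(0.6112, 0.0992) x2=(1.1695, 1.8354)
step 9: x0=(0.9896, -0.8687) x1=(0.6318, 0.0864) x2=(1.1368, 1.8683)
step 10: x0=(1.0012, -0.8217) x1=(0.6539, 0.0701) x2=(1.1041, 1.9011)
step 11: x0=(1.0115, -0.7715) x1=(0.6777, 0.0493) x2=(1.0714, 1.9339)
step 12: x0=(1.0207, -0.7186) x1=(0.7031, 0.0248) x2=(1.0387, 1.9666)
step 13: x0=(1.0322, -0.6710) x1=(0.7253, 0.0078) x2=(1.0060, 1.9993)
step 14: x0=(1.0605, -0.6604) x1=(0.7244, 0.0420) x2=(0.9732, 2.0320)
step 15: x0=(1.0958, -0.6646) x1=(0.7137, 0.0967) x2=(0.9405, 2.0646)
step 16: x0=(1.1307, -0.6679) x1=(0.7036, 0.1502) x2=(0.9078, 2.0972)
step 17: x0=(1.1640, -0.6681) x1=(0.6958, 0.1995) x2=(0.8750, 2.1297)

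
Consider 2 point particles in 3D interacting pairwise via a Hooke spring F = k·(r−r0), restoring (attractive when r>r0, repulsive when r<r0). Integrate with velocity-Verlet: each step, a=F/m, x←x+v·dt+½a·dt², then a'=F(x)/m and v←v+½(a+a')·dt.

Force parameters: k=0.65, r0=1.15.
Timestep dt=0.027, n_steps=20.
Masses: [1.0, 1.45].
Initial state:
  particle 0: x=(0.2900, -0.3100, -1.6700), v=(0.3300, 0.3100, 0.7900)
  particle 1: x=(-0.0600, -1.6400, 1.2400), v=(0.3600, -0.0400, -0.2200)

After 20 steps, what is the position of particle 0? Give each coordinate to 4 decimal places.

step 0: x0=(0.2900, -0.3100, -1.6700) x1=(-0.0600, -1.6400, 1.2400)
step 1: x0=(0.2989, -0.3018, -1.6482) x1=(-0.0502, -1.6409, 1.2338)
step 2: x0=(0.3076, -0.2941, -1.6256) x1=(-0.0404, -1.6416, 1.2269)
step 3: x0=(0.3163, -0.2867, -1.6021) x1=(-0.0305, -1.6420, 1.2195)
step 4: x0=(0.3248, -0.2798, -1.5777) x1=(-0.0205, -1.6421, 1.2114)
step 5: x0=(0.3332, -0.2732, -1.5525) x1=(-0.0105, -1.6419, 1.2028)
step 6: x0=(0.3416, -0.2671, -1.5265) x1=(-0.0004, -1.6414, 1.1937)
step 7: x0=(0.3498, -0.2614, -1.4997) x1=(0.0098, -1.6407, 1.1839)
step 8: x0=(0.3579, -0.2561, -1.4721) x1=(0.0201, -1.6397, 1.1737)
step 9: x0=(0.3660, -0.2511, -1.4437) x1=(0.0304, -1.6384, 1.1629)
step 10: x0=(0.3739, -0.2466, -1.4146) x1=(0.0408, -1.6368, 1.1515)
step 11: x0=(0.3818, -0.2425, -1.3847) x1=(0.0512, -1.6349, 1.1397)
step 12: x0=(0.3895, -0.2388, -1.3541) x1=(0.0618, -1.6328, 1.1274)
step 13: x0=(0.3972, -0.2355, -1.3228) x1=(0.0723, -1.6304, 1.1145)
step 14: x0=(0.4047, -0.2326, -1.2908) x1=(0.0830, -1.6277, 1.1012)
step 15: x0=(0.4122, -0.2300, -1.2581) x1=(0.0937, -1.6248, 1.0875)
step 16: x0=(0.4196, -0.2279, -1.2248) x1=(0.1045, -1.6215, 1.0733)
step 17: x0=(0.4269, -0.2261, -1.1909) x1=(0.1153, -1.6181, 1.0587)
step 18: x0=(0.4341, -0.2247, -1.1563) x1=(0.1262, -1.6143, 1.0436)
step 19: x0=(0.4412, -0.2237, -1.1212) x1=(0.1371, -1.6104, 1.0282)
step 20: x0=(0.4483, -0.2230, -1.0855) x1=(0.1481, -1.6061, 1.0123)

(0.4483, -0.2230, -1.0855)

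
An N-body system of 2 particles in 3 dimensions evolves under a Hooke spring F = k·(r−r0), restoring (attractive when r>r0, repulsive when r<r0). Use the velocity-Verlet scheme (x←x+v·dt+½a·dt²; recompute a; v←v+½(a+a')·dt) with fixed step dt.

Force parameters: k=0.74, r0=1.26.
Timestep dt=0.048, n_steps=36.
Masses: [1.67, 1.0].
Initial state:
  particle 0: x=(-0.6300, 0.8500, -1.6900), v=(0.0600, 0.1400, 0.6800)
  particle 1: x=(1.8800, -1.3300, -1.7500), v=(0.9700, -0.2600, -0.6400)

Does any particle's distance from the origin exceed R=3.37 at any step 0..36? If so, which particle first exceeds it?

step 0: x0=(-0.6300, 0.8500, -1.6900) x1=(1.8800, -1.3300, -1.7500)
step 1: x0=(-0.6263, 0.8560, -1.6574) x1=(1.9252, -1.3413, -1.7807)
step 2: x0=(-0.6210, 0.8607, -1.6248) x1=(1.9677, -1.3503, -1.8112)
step 3: x0=(-0.6140, 0.8639, -1.5924) x1=(2.0075, -1.3569, -1.8416)
step 4: x0=(-0.6054, 0.8656, -1.5602) x1=(2.0444, -1.3611, -1.8717)
step 5: x0=(-0.5950, 0.8659, -1.5281) x1=(2.0784, -1.3629, -1.9014)
step 6: x0=(-0.5828, 0.8648, -1.4963) x1=(2.1095, -1.3622, -1.9308)
step 7: x0=(-0.5689, 0.8622, -1.4648) x1=(2.1376, -1.3592, -1.9596)
step 8: x0=(-0.5532, 0.8581, -1.4335) x1=(2.1628, -1.3536, -1.9880)
step 9: x0=(-0.5358, 0.8526, -1.4027) x1=(2.1850, -1.3457, -2.0157)
step 10: x0=(-0.5165, 0.8456, -1.3723) x1=(2.2042, -1.3353, -2.0427)
step 11: x0=(-0.4955, 0.8372, -1.3423) x1=(2.2204, -1.3225, -2.0690)
step 12: x0=(-0.4726, 0.8274, -1.3128) x1=(2.2336, -1.3074, -2.0945)
step 13: x0=(-0.4480, 0.8162, -1.2838) x1=(2.2438, -1.2899, -2.1192)
step 14: x0=(-0.4216, 0.8036, -1.2553) x1=(2.2511, -1.2701, -2.1429)
step 15: x0=(-0.3935, 0.7896, -1.2274) x1=(2.2555, -1.2480, -2.1657)
step 16: x0=(-0.3636, 0.7743, -1.2002) x1=(2.2570, -1.2238, -2.1874)
step 17: x0=(-0.3321, 0.7578, -1.1735) x1=(2.2557, -1.1973, -2.2081)
step 18: x0=(-0.2988, 0.7399, -1.1476) x1=(2.2516, -1.1688, -2.2276)
step 19: x0=(-0.2640, 0.7209, -1.1223) x1=(2.2448, -1.1382, -2.2461)
step 20: x0=(-0.2276, 0.7006, -1.0978) x1=(2.2353, -1.1057, -2.2633)
step 21: x0=(-0.1896, 0.6793, -1.0739) x1=(2.2233, -1.0713, -2.2793)
step 22: x0=(-0.1501, 0.6568, -1.0508) x1=(2.2087, -1.0351, -2.2940)
step 23: x0=(-0.1092, 0.6333, -1.0285) x1=(2.1918, -0.9971, -2.3075)
step 24: x0=(-0.0669, 0.6089, -1.0070) x1=(2.1725, -0.9575, -2.3197)
step 25: x0=(-0.0232, 0.5834, -0.9862) x1=(2.1509, -0.9163, -2.3306)
step 26: x0=(0.0217, 0.5571, -0.9663) x1=(2.1273, -0.8736, -2.3401)
step 27: x0=(0.0678, 0.5300, -0.9471) x1=(2.1016, -0.8296, -2.3484)
step 28: x0=(0.1151, 0.5021, -0.9287) x1=(2.0740, -0.7843, -2.3553)
step 29: x0=(0.1635, 0.4736, -0.9111) x1=(2.0446, -0.7378, -2.3609)
step 30: x0=(0.2129, 0.4443, -0.8943) x1=(2.0135, -0.6902, -2.3652)
step 31: x0=(0.2632, 0.4145, -0.8782) x1=(1.9808, -0.6416, -2.3682)
step 32: x0=(0.3144, 0.3841, -0.8629) x1=(1.9467, -0.5922, -2.3700)
step 33: x0=(0.3664, 0.3532, -0.8484) x1=(1.9112, -0.5419, -2.3705)
step 34: x0=(0.4191, 0.3220, -0.8345) x1=(1.8745, -0.4909, -2.3698)
step 35: x0=(0.4725, 0.2903, -0.8214) x1=(1.8367, -0.4393, -2.3679)
step 36: x0=(0.5265, 0.2583, -0.8089) x1=(1.7979, -0.3872, -2.3650)

yes, particle 1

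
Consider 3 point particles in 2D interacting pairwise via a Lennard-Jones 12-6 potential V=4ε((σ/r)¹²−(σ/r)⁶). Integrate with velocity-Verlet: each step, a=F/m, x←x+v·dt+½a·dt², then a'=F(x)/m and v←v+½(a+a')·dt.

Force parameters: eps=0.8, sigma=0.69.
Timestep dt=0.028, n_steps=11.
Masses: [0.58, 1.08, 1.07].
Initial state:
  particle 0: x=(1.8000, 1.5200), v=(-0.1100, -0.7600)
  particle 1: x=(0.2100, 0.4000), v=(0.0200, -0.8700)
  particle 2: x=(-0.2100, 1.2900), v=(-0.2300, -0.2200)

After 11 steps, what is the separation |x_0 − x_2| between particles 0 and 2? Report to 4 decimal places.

step 0: x0=(1.8000, 1.5200) x1=(0.2100, 0.4000) x2=(-0.2100, 1.2900)
step 1: x0=(1.7969, 1.4987) x1=(0.2103, 0.3762) x2=(-0.2162, 1.2833)
step 2: x0=(1.7938, 1.4774) x1=(0.2101, 0.3535) x2=(-0.2218, 1.2754)
step 3: x0=(1.7906, 1.4561) x1=(0.2095, 0.3318) x2=(-0.2270, 1.2667)
step 4: x0=(1.7873, 1.4347) x1=(0.2084, 0.3109) x2=(-0.2317, 1.2570)
step 5: x0=(1.7841, 1.4134) x1=(0.2070, 0.2910) x2=(-0.2361, 1.2464)
step 6: x0=(1.7808, 1.3920) x1=(0.2052, 0.2718) x2=(-0.2400, 1.2351)
step 7: x0=(1.7774, 1.3706) x1=(0.2031, 0.2534) x2=(-0.2436, 1.2230)
step 8: x0=(1.7740, 1.3492) x1=(0.2006, 0.2358) x2=(-0.2468, 1.2101)
step 9: x0=(1.7706, 1.3278) x1=(0.1979, 0.2188) x2=(-0.2497, 1.1965)
step 10: x0=(1.7671, 1.3063) x1=(0.1948, 0.2026) x2=(-0.2523, 1.1822)
step 11: x0=(1.7636, 1.2849) x1=(0.1914, 0.1871) x2=(-0.2545, 1.1672)

2.0215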